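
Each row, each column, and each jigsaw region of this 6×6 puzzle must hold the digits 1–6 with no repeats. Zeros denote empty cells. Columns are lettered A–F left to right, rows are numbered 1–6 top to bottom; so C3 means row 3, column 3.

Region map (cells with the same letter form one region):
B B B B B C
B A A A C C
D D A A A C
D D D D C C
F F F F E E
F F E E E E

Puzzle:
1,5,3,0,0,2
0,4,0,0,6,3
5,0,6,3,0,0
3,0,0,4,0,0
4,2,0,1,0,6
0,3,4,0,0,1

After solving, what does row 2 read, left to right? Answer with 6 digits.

241563

D1 = 6 (sole candidate).
E1 = 4 (sole candidate).
A2 = 2: row 2 has {3,4,6}; col 1 has {1,3,4,5}; region has {1,3,4,5,6} → only 2 remains.
D2 = 5: row 2 has {2,3,4,6}; col 4 has {1,3,4,6}; region has {3,4,6} → only 5 remains.
B3 = 1 (sole candidate).
E3 = 2 (sole candidate).
F3 = 4 (sole candidate).
B4 = 6 (sole candidate).
C4 = 2 (sole candidate).
F4 = 5 (sole candidate).
C5 = 5 (sole candidate).
E5 = 3 (sole candidate).
A6 = 6 (sole candidate).
D6 = 2 (sole candidate).
E6 = 5 (sole candidate).
C2 = 1: row 2 has {2,3,4,5,6}; col 3 has {2,3,4,5,6}; region has {2,3,4,5,6} → only 1 remains.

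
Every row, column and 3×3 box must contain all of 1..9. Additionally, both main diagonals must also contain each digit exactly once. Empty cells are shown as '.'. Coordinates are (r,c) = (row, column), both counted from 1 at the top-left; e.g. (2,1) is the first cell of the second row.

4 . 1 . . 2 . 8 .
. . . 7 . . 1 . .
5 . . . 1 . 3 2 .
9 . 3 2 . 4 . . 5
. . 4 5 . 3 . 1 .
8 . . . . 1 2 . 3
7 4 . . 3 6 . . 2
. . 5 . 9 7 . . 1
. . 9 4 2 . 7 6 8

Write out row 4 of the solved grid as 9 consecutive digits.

(4,8) = 7: row 4 has {2,3,4,5,9}; col 8 has {1,2,6,8}; box has {1,2,3,5} → only 7 remains.
(7,3) = 8: row 7 has {2,3,4,6,7}; col 3 has {1,3,4,5,9}; box has {4,5,7,9}; anti-diagonal has {3,4} → only 8 remains.
(7,4) = 1: row 7 has {2,3,4,6,7,8}; col 4 has {2,4,5,7}; box has {2,3,4,6,7,9} → only 1 remains.
(8,4) = 8: row 8 has {1,5,7,9}; col 4 has {1,2,4,5,7}; box has {1,2,3,4,6,7,9} → only 8 remains.
(8,7) = 4: row 8 has {1,5,7,8,9}; col 7 has {1,2,3,7}; box has {1,2,6,7,8} → only 4 remains.
(8,8) = 3: row 8 has {1,4,5,7,8,9}; col 8 has {1,2,6,7,8}; box has {1,2,4,6,7,8}; main diagonal has {1,2,4,8} → only 3 remains.
(9,1) = 1: row 9 has {2,4,6,7,8,9}; col 1 has {4,5,7,8,9}; box has {4,5,7,8,9}; anti-diagonal has {3,4,8} → only 1 remains.
(9,2) = 3: row 9 has {1,2,4,6,7,8,9}; col 2 has {4}; box has {1,4,5,7,8,9} → only 3 remains.
(9,6) = 5: row 9 has {1,2,3,4,6,7,8,9}; col 6 has {1,2,3,4,6,7}; box has {1,2,3,4,6,7,8,9} → only 5 remains.
(1,4) = 3: in row 1, 3 can only go here (every other open cell in that row sees a 3).
(2,1) = 3: in row 2, 3 can only go here (every other open cell in that row sees a 3).
(2,3) = 2: in row 2, 2 can only go here (every other open cell in that row sees a 2).
(3,9) = 4: in row 3, 4 can only go here (every other open cell in that row sees a 4).
(2,5) = 4: in row 2, 4 can only go here (every other open cell in that row sees a 4).
(2,6) = 8: in row 2, 8 can only go here (every other open cell in that row sees an 8).
(2,8) = 5: in row 2, 5 can only go here (every other open cell in that row sees a 5).
(3,6) = 9: row 3 has {1,2,3,4,5}; col 6 has {1,2,3,4,5,6,7,8}; box has {1,2,3,4,7,8} → only 9 remains.
(7,8) = 9: row 7 has {1,2,3,4,6,7,8}; col 8 has {1,2,3,5,6,7,8}; box has {1,2,3,4,6,7,8} → only 9 remains.
(3,4) = 6: row 3 has {1,2,3,4,5,9}; col 4 has {1,2,3,4,5,7,8}; box has {1,2,3,4,7,8,9} → only 6 remains.
(6,4) = 9: row 6 has {1,2,3,8}; col 4 has {1,2,3,4,5,6,7,8}; box has {1,2,3,4,5}; anti-diagonal has {1,3,4,5,8} → only 9 remains.
(6,8) = 4: row 6 has {1,2,3,8,9}; col 8 has {1,2,3,5,6,7,8,9}; box has {1,2,3,5,7} → only 4 remains.
(7,7) = 5: row 7 has {1,2,3,4,6,7,8,9}; col 7 has {1,2,3,4,7}; box has {1,2,3,4,6,7,8,9}; main diagonal has {1,2,3,4,8} → only 5 remains.
(1,5) = 5: row 1 has {1,2,3,4,8}; col 5 has {1,2,3,4,9}; box has {1,2,3,4,6,7,8,9} → only 5 remains.
(3,3) = 7: row 3 has {1,2,3,4,5,6,9}; col 3 has {1,2,3,4,5,8,9}; box has {1,2,3,4,5}; main diagonal has {1,2,3,4,5,8} → only 7 remains.
(5,5) = 6: row 5 has {1,3,4,5}; col 5 has {1,2,3,4,5,9}; box has {1,2,3,4,5,9}; main diagonal has {1,2,3,4,5,7,8}; anti-diagonal has {1,3,4,5,8,9} → only 6 remains.
(5,9) = 9: row 5 has {1,3,4,5,6}; col 9 has {1,2,3,4,5,8}; box has {1,2,3,4,5,7} → only 9 remains.
(6,3) = 6: row 6 has {1,2,3,4,8,9}; col 3 has {1,2,3,4,5,7,8,9}; box has {3,4,8,9} → only 6 remains.
(6,5) = 7: row 6 has {1,2,3,4,6,8,9}; col 5 has {1,2,3,4,5,6,9}; box has {1,2,3,4,5,6,9} → only 7 remains.
(8,2) = 2: row 8 has {1,3,4,5,7,8,9}; col 2 has {3,4}; box has {1,3,4,5,7,8,9}; anti-diagonal has {1,3,4,5,6,8,9} → only 2 remains.
(1,9) = 7: row 1 has {1,2,3,4,5,8}; col 9 has {1,2,3,4,5,8,9}; box has {1,2,3,4,5,8}; anti-diagonal has {1,2,3,4,5,6,8,9} → only 7 remains.
(2,2) = 9: row 2 has {1,2,3,4,5,7,8}; col 2 has {2,3,4}; box has {1,2,3,4,5,7}; main diagonal has {1,2,3,4,5,6,7,8} → only 9 remains.
(2,9) = 6: row 2 has {1,2,3,4,5,7,8,9}; col 9 has {1,2,3,4,5,7,8,9}; box has {1,2,3,4,5,7,8} → only 6 remains.
(3,2) = 8: row 3 has {1,2,3,4,5,6,7,9}; col 2 has {2,3,4,9}; box has {1,2,3,4,5,7,9} → only 8 remains.
(4,2) = 1: row 4 has {2,3,4,5,7,9}; col 2 has {2,3,4,8,9}; box has {3,4,6,8,9} → only 1 remains.
(4,5) = 8: row 4 has {1,2,3,4,5,7,9}; col 5 has {1,2,3,4,5,6,7,9}; box has {1,2,3,4,5,6,7,9} → only 8 remains.
(4,7) = 6: row 4 has {1,2,3,4,5,7,8,9}; col 7 has {1,2,3,4,5,7}; box has {1,2,3,4,5,7,9} → only 6 remains.

913284675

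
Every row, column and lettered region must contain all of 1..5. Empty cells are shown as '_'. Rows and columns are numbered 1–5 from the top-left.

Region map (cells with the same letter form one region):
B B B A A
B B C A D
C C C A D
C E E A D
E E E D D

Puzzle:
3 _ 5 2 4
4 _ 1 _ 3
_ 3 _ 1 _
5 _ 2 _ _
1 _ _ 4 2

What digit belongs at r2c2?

r1c2 = 1 (sole candidate).
r2c2 = 2: row 2 has {1,3,4}; col 2 has {1,3}; region has {1,3,4,5} → only 2 remains.

2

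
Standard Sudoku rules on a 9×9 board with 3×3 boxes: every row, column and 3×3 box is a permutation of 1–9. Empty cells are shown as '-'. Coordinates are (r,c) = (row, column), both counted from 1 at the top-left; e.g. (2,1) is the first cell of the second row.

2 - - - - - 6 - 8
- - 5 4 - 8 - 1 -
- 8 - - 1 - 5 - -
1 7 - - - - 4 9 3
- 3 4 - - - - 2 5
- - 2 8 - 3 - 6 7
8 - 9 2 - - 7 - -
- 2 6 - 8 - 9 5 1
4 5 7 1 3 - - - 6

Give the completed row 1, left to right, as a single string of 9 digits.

241395678

(3,3) = 3 (sole candidate).
(4,3) = 8 (sole candidate).
(6,2) = 9 (sole candidate).
(6,7) = 1 (sole candidate).
(7,2) = 1 (sole candidate).
(7,9) = 4 (sole candidate).
(8,1) = 3 (sole candidate).
(8,4) = 7 (sole candidate).
(8,6) = 4 (sole candidate).
(9,6) = 9 (sole candidate).
(9,8) = 8 (sole candidate).
(1,2) = 4: row 1 has {2,6,8}; col 2 has {1,2,3,5,7,8,9}; box has {2,3,5,8} → only 4 remains.
(1,3) = 1: row 1 has {2,4,6,8}; col 3 has {2,3,4,5,6,7,8,9}; box has {2,3,4,5,8} → only 1 remains.
(2,2) = 6 (sole candidate).
(5,1) = 6 (sole candidate).
(5,4) = 9 (sole candidate).
(5,5) = 7 (sole candidate).
(5,6) = 1 (sole candidate).
(5,7) = 8 (sole candidate).
(6,1) = 5 (sole candidate).
(6,5) = 4 (sole candidate).
(7,8) = 3 (sole candidate).
(9,7) = 2 (sole candidate).
(1,8) = 7: row 1 has {1,2,4,6,8}; col 8 has {1,2,3,5,6,8,9}; box has {1,5,6,8} → only 7 remains.
(2,7) = 3 (sole candidate).
(3,4) = 6 (sole candidate).
(3,8) = 4 (sole candidate).
(4,4) = 5 (sole candidate).
(1,4) = 3: row 1 has {1,2,4,6,7,8}; col 4 has {1,2,4,5,6,7,8,9}; box has {1,4,6,8} → only 3 remains.
(1,6) = 5: row 1 has {1,2,3,4,6,7,8}; col 6 has {1,3,4,8,9}; box has {1,3,4,6,8} → only 5 remains.
(7,6) = 6 (sole candidate).
(1,5) = 9: row 1 has {1,2,3,4,5,6,7,8}; col 5 has {1,3,4,7,8}; box has {1,3,4,5,6,8} → only 9 remains.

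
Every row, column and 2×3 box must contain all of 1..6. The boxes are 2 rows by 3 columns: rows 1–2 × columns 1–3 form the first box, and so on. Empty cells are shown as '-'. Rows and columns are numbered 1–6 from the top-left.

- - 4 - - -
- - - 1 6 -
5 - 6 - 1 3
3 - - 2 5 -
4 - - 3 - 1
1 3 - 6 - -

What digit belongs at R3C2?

R1C4 = 5: row 1 has {4}; col 4 has {1,2,3,6}; box has {1,6} → only 5 remains.
R1C6 = 2: row 1 has {4,5}; col 6 has {1,3}; box has {1,5,6} → only 2 remains.
R2C1 = 2: row 2 has {1,6}; col 1 has {1,3,4,5}; box has {4} → only 2 remains.
R2C2 = 5: row 2 has {1,2,6}; col 2 has {3}; box has {2,4} → only 5 remains.
R2C3 = 3: row 2 has {1,2,5,6}; col 3 has {4,6}; box has {2,4,5} → only 3 remains.
R2C6 = 4: row 2 has {1,2,3,5,6}; col 6 has {1,2,3}; box has {1,2,5,6} → only 4 remains.
R3C4 = 4: row 3 has {1,3,5,6}; col 4 has {1,2,3,5,6}; box has {1,2,3,5} → only 4 remains.
R4C3 = 1: row 4 has {2,3,5}; col 3 has {3,4,6}; box has {3,5,6} → only 1 remains.
R4C6 = 6: row 4 has {1,2,3,5}; col 6 has {1,2,3,4}; box has {1,2,3,4,5} → only 6 remains.
R5C5 = 2: row 5 has {1,3,4}; col 5 has {1,5,6}; box has {1,3,6} → only 2 remains.
R6C5 = 4: row 6 has {1,3,6}; col 5 has {1,2,5,6}; box has {1,2,3,6} → only 4 remains.
R6C6 = 5: row 6 has {1,3,4,6}; col 6 has {1,2,3,4,6}; box has {1,2,3,4,6} → only 5 remains.
R1C1 = 6: row 1 has {2,4,5}; col 1 has {1,2,3,4,5}; box has {2,3,4,5} → only 6 remains.
R1C2 = 1: row 1 has {2,4,5,6}; col 2 has {3,5}; box has {2,3,4,5,6} → only 1 remains.
R1C5 = 3: row 1 has {1,2,4,5,6}; col 5 has {1,2,4,5,6}; box has {1,2,4,5,6} → only 3 remains.
R3C2 = 2: row 3 has {1,3,4,5,6}; col 2 has {1,3,5}; box has {1,3,5,6} → only 2 remains.

2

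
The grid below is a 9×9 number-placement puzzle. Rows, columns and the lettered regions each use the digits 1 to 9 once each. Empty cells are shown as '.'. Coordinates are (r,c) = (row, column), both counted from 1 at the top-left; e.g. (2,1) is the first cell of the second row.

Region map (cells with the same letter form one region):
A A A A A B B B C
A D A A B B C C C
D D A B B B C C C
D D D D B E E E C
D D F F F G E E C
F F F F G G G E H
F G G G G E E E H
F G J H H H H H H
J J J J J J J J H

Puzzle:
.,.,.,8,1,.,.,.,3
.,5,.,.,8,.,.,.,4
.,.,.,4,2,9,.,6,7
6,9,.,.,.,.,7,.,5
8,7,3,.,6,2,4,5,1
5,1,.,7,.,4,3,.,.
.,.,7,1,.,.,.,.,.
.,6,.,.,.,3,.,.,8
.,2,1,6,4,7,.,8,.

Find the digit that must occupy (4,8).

(1,2) = 4: row 1 has {1,3,8}; col 2 has {1,2,5,6,7,9}; region has {1,8} → only 4 remains.
(1,8) = 7: row 1 has {1,3,4,8}; col 8 has {5,6,8}; region has {2,4,8,9} → only 7 remains.
(3,2) = 3: row 3 has {2,4,6,7,9}; col 2 has {1,2,4,5,6,7,9}; region has {5,6,7,8,9} → only 3 remains.
(3,3) = 5: row 3 has {2,3,4,6,7,9}; col 3 has {1,3,7}; region has {1,4,8} → only 5 remains.
(3,7) = 8: row 3 has {2,3,4,5,6,7,9}; col 7 has {3,4,7}; region has {1,3,4,5,6,7} → only 8 remains.
(4,4) = 2: row 4 has {5,6,7,9}; col 4 has {1,4,6,7,8}; region has {3,5,6,7,8,9} → only 2 remains.
(4,5) = 3: row 4 has {2,5,6,7,9}; col 5 has {1,2,4,6,8}; region has {2,4,7,8,9} → only 3 remains.
(4,8) = 1: row 4 has {2,3,5,6,7,9}; col 8 has {5,6,7,8}; region has {4,5,7} → only 1 remains.

1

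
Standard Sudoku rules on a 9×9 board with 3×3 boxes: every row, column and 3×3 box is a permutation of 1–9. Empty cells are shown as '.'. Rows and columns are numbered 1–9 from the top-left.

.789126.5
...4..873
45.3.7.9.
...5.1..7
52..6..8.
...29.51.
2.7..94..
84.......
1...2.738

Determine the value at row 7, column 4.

8

row 1, column 1 = 3: row 1 has {1,2,5,6,7,8,9}; col 1 has {1,2,4,5,8}; box has {4,5,7,8} → only 3 remains.
row 1, column 8 = 4: row 1 has {1,2,3,5,6,7,8,9}; col 8 has {1,3,7,8,9}; box has {3,5,6,7,8,9} → only 4 remains.
row 2, column 5 = 5: row 2 has {3,4,7,8}; col 5 has {1,2,6,9}; box has {1,2,3,4,7,9} → only 5 remains.
row 2, column 6 = 6: row 2 has {3,4,5,7,8}; col 6 has {1,2,7,9}; box has {1,2,3,4,5,7,9} → only 6 remains.
row 3, column 5 = 8: row 3 has {3,4,5,7,9}; col 5 has {1,2,5,6,9}; box has {1,2,3,4,5,6,7,9} → only 8 remains.
row 5, column 4 = 7: row 5 has {2,5,6,8}; col 4 has {2,3,4,5,9}; box has {1,2,5,6,9} → only 7 remains.
row 7, column 5 = 3: row 7 has {2,4,7,9}; col 5 has {1,2,5,6,8,9}; box has {2,9} → only 3 remains.
row 8, column 5 = 7: row 8 has {4,8}; col 5 has {1,2,3,5,6,8,9}; box has {2,3,9} → only 7 remains.
row 8, column 6 = 5: row 8 has {4,7,8}; col 6 has {1,2,6,7,9}; box has {2,3,7,9} → only 5 remains.
row 9, column 4 = 6: row 9 has {1,2,3,7,8}; col 4 has {2,3,4,5,7,9}; box has {2,3,5,7,9} → only 6 remains.
row 9, column 6 = 4: row 9 has {1,2,3,6,7,8}; col 6 has {1,2,5,6,7,9}; box has {2,3,5,6,7,9} → only 4 remains.
row 2, column 1 = 9: row 2 has {3,4,5,6,7,8}; col 1 has {1,2,3,4,5,8}; box has {3,4,5,7,8} → only 9 remains.
row 2, column 2 = 1: row 2 has {3,4,5,6,7,8,9}; col 2 has {2,4,5,7}; box has {3,4,5,7,8,9} → only 1 remains.
row 2, column 3 = 2: row 2 has {1,3,4,5,6,7,8,9}; col 3 has {7,8}; box has {1,3,4,5,7,8,9} → only 2 remains.
row 3, column 3 = 6: row 3 has {3,4,5,7,8,9}; col 3 has {2,7,8}; box has {1,2,3,4,5,7,8,9} → only 6 remains.
row 4, column 1 = 6: row 4 has {1,5,7}; col 1 has {1,2,3,4,5,8,9}; box has {2,5} → only 6 remains.
row 4, column 5 = 4: row 4 has {1,5,6,7}; col 5 has {1,2,3,5,6,7,8,9}; box has {1,2,5,6,7,9} → only 4 remains.
row 4, column 8 = 2: row 4 has {1,4,5,6,7}; col 8 has {1,3,4,7,8,9}; box has {1,5,7,8} → only 2 remains.
row 5, column 6 = 3: row 5 has {2,5,6,7,8}; col 6 has {1,2,4,5,6,7,9}; box has {1,2,4,5,6,7,9} → only 3 remains.
row 5, column 7 = 9: row 5 has {2,3,5,6,7,8}; col 7 has {4,5,6,7,8}; box has {1,2,5,7,8} → only 9 remains.
row 5, column 9 = 4: row 5 has {2,3,5,6,7,8,9}; col 9 has {3,5,7,8}; box has {1,2,5,7,8,9} → only 4 remains.
row 6, column 1 = 7: row 6 has {1,2,5,9}; col 1 has {1,2,3,4,5,6,8,9}; box has {2,5,6} → only 7 remains.
row 6, column 6 = 8: row 6 has {1,2,5,7,9}; col 6 has {1,2,3,4,5,6,7,9}; box has {1,2,3,4,5,6,7,9} → only 8 remains.
row 6, column 9 = 6: row 6 has {1,2,5,7,8,9}; col 9 has {3,4,5,7,8}; box has {1,2,4,5,7,8,9} → only 6 remains.
row 7, column 2 = 6: row 7 has {2,3,4,7,9}; col 2 has {1,2,4,5,7}; box has {1,2,4,7,8} → only 6 remains.
row 7, column 8 = 5: row 7 has {2,3,4,6,7,9}; col 8 has {1,2,3,4,7,8,9}; box has {3,4,7,8} → only 5 remains.
row 7, column 9 = 1: row 7 has {2,3,4,5,6,7,9}; col 9 has {3,4,5,6,7,8}; box has {3,4,5,7,8} → only 1 remains.
row 8, column 4 = 1: row 8 has {4,5,7,8}; col 4 has {2,3,4,5,6,7,9}; box has {2,3,4,5,6,7,9} → only 1 remains.
row 8, column 7 = 2: row 8 has {1,4,5,7,8}; col 7 has {4,5,6,7,8,9}; box has {1,3,4,5,7,8} → only 2 remains.
row 8, column 8 = 6: row 8 has {1,2,4,5,7,8}; col 8 has {1,2,3,4,5,7,8,9}; box has {1,2,3,4,5,7,8} → only 6 remains.
row 8, column 9 = 9: row 8 has {1,2,4,5,6,7,8}; col 9 has {1,3,4,5,6,7,8}; box has {1,2,3,4,5,6,7,8} → only 9 remains.
row 9, column 2 = 9: row 9 has {1,2,3,4,6,7,8}; col 2 has {1,2,4,5,6,7}; box has {1,2,4,6,7,8} → only 9 remains.
row 9, column 3 = 5: row 9 has {1,2,3,4,6,7,8,9}; col 3 has {2,6,7,8}; box has {1,2,4,6,7,8,9} → only 5 remains.
row 3, column 7 = 1: row 3 has {3,4,5,6,7,8,9}; col 7 has {2,4,5,6,7,8,9}; box has {3,4,5,6,7,8,9} → only 1 remains.
row 3, column 9 = 2: row 3 has {1,3,4,5,6,7,8,9}; col 9 has {1,3,4,5,6,7,8,9}; box has {1,3,4,5,6,7,8,9} → only 2 remains.
row 4, column 7 = 3: row 4 has {1,2,4,5,6,7}; col 7 has {1,2,4,5,6,7,8,9}; box has {1,2,4,5,6,7,8,9} → only 3 remains.
row 5, column 3 = 1: row 5 has {2,3,4,5,6,7,8,9}; col 3 has {2,5,6,7,8}; box has {2,5,6,7} → only 1 remains.
row 6, column 2 = 3: row 6 has {1,2,5,6,7,8,9}; col 2 has {1,2,4,5,6,7,9}; box has {1,2,5,6,7} → only 3 remains.
row 6, column 3 = 4: row 6 has {1,2,3,5,6,7,8,9}; col 3 has {1,2,5,6,7,8}; box has {1,2,3,5,6,7} → only 4 remains.
row 7, column 4 = 8: row 7 has {1,2,3,4,5,6,7,9}; col 4 has {1,2,3,4,5,6,7,9}; box has {1,2,3,4,5,6,7,9} → only 8 remains.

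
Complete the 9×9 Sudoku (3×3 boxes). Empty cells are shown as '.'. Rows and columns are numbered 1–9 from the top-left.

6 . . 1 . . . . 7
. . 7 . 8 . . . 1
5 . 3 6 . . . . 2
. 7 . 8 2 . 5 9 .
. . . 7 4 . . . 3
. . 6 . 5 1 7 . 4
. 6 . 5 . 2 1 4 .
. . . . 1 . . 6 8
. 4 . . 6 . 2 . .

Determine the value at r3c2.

r3c8 = 8 (sole candidate).
r4c9 = 6 (sole candidate).
r5c7 = 8 (sole candidate).
r6c8 = 2 (sole candidate).
r7c9 = 9 (sole candidate).
r8c7 = 3 (sole candidate).
r9c9 = 5 (sole candidate).
r4c6 = 3 (sole candidate).
r5c8 = 1 (sole candidate).
r6c4 = 9 (sole candidate).
r7c3 = 8 (sole candidate).
r8c4 = 4 (sole candidate).
r9c4 = 3 (sole candidate).
r9c8 = 7 (sole candidate).
r2c4 = 2 (sole candidate).
r5c6 = 6 (sole candidate).
r7c5 = 7 (sole candidate).
r8c6 = 9 (sole candidate).
r9c6 = 8 (sole candidate).
r2c2 = 9 (sole candidate).
r3c2 = 1: row 3 has {2,3,5,6,8}; col 2 has {4,6,7,9}; box has {3,5,6,7,9} → only 1 remains.

1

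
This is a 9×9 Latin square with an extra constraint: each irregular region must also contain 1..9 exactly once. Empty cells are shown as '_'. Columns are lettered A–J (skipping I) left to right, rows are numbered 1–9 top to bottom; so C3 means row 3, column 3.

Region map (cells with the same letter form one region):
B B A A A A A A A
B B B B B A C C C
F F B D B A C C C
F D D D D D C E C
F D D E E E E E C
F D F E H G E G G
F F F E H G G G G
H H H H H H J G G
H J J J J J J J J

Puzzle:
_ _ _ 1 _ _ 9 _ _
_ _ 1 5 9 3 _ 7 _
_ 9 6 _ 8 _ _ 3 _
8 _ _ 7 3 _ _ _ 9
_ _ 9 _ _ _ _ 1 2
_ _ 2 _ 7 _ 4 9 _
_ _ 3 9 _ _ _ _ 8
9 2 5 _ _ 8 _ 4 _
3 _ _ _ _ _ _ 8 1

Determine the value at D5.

B2 = 4 (sole candidate).
J2 = 6 (sole candidate).
C4 = 4 (sole candidate).
D8 = 6 (sole candidate).
E8 = 1 (sole candidate).
C9 = 7 (sole candidate).
C1 = 8 (sole candidate).
A2 = 2 (sole candidate).
G2 = 8 (sole candidate).
D3 = 2 (sole candidate).
E7 = 4 (sole candidate).
G8 = 3 (sole candidate).
J8 = 7 (sole candidate).
D9 = 4 (sole candidate).
A1 = 7 (sole candidate).
B1 = 3 (sole candidate).
F3 = 7 (hidden single in row 3).
H4 = 2 (hidden single in row 4).
D5 = 3: in row 5, 3 can only go here (every other open cell in that row sees a 3).

3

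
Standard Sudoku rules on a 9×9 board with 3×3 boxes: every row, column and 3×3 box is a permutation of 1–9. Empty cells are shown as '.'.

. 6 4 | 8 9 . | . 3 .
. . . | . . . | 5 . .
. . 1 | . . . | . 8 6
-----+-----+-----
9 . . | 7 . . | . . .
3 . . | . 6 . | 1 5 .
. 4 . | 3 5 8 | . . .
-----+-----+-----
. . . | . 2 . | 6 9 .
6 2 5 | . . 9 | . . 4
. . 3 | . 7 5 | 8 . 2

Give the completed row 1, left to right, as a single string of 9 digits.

564891237

R8C4 = 1: row 8 has {2,4,5,6,9}; col 4 has {3,7,8}; box has {2,5,7,9} → only 1 remains.
R8C8 = 7: row 8 has {1,2,4,5,6,9}; col 8 has {3,5,8,9}; box has {2,4,6,8,9} → only 7 remains.
R9C8 = 1: row 9 has {2,3,5,7,8}; col 8 has {3,5,7,8,9}; box has {2,4,6,7,8,9} → only 1 remains.
R7C4 = 4: row 7 has {2,6,9}; col 4 has {1,3,7,8}; box has {1,2,5,7,9} → only 4 remains.
R7C6 = 3: row 7 has {2,4,6,9}; col 6 has {5,8,9}; box has {1,2,4,5,7,9} → only 3 remains.
R7C9 = 5: row 7 has {2,3,4,6,9}; col 9 has {2,4,6}; box has {1,2,4,6,7,8,9} → only 5 remains.
R8C5 = 8: row 8 has {1,2,4,5,6,7,9}; col 5 has {2,5,6,7,9}; box has {1,2,3,4,5,7,9} → only 8 remains.
R8C7 = 3: row 8 has {1,2,4,5,6,7,8,9}; col 7 has {1,5,6,8}; box has {1,2,4,5,6,7,8,9} → only 3 remains.
R9C1 = 4: row 9 has {1,2,3,5,7,8}; col 1 has {3,6,9}; box has {2,3,5,6} → only 4 remains.
R9C2 = 9: row 9 has {1,2,3,4,5,7,8}; col 2 has {2,4,6}; box has {2,3,4,5,6} → only 9 remains.
R9C4 = 6: row 9 has {1,2,3,4,5,7,8,9}; col 4 has {1,3,4,7,8}; box has {1,2,3,4,5,7,8,9} → only 6 remains.
R2C4 = 2: row 2 has {5}; col 4 has {1,3,4,6,7,8}; box has {8,9} → only 2 remains.
R2C8 = 4: row 2 has {2,5}; col 8 has {1,3,5,7,8,9}; box has {3,5,6,8} → only 4 remains.
R3C4 = 5: row 3 has {1,6,8}; col 4 has {1,2,3,4,6,7,8}; box has {2,8,9} → only 5 remains.
R5C4 = 9: row 5 has {1,3,5,6}; col 4 has {1,2,3,4,5,6,7,8}; box has {3,5,6,7,8} → only 9 remains.
R1C1 = 5: in row 1, 5 can only go here (every other open cell in that row sees a 5).
R1C7 = 2: in row 1, 2 can only go here (every other open cell in that row sees a 2).
R4C7 = 4: row 4 has {7,9}; col 7 has {1,2,3,5,6,8}; box has {1,5} → only 4 remains.
R4C5 = 1: row 4 has {4,7,9}; col 5 has {2,5,6,7,8,9}; box has {3,5,6,7,8,9} → only 1 remains.
R4C6 = 2: row 4 has {1,4,7,9}; col 6 has {3,5,8,9}; box has {1,3,5,6,7,8,9} → only 2 remains.
R4C8 = 6: row 4 has {1,2,4,7,9}; col 8 has {1,3,4,5,7,8,9}; box has {1,4,5} → only 6 remains.
R5C6 = 4: row 5 has {1,3,5,6,9}; col 6 has {2,3,5,8,9}; box has {1,2,3,5,6,7,8,9} → only 4 remains.
R6C8 = 2: row 6 has {3,4,5,8}; col 8 has {1,3,4,5,6,7,8,9}; box has {1,4,5,6} → only 2 remains.
R2C5 = 3: row 2 has {2,4,5}; col 5 has {1,2,5,6,7,8,9}; box has {2,5,8,9} → only 3 remains.
R3C5 = 4: row 3 has {1,5,6,8}; col 5 has {1,2,3,5,6,7,8,9}; box has {2,3,5,8,9} → only 4 remains.
R3C6 = 7: row 3 has {1,4,5,6,8}; col 6 has {2,3,4,5,8,9}; box has {2,3,4,5,8,9} → only 7 remains.
R3C7 = 9: row 3 has {1,4,5,6,7,8}; col 7 has {1,2,3,4,5,6,8}; box has {2,3,4,5,6,8} → only 9 remains.
R4C3 = 8: row 4 has {1,2,4,6,7,9}; col 3 has {1,3,4,5}; box has {3,4,9} → only 8 remains.
R4C9 = 3: row 4 has {1,2,4,6,7,8,9}; col 9 has {2,4,5,6}; box has {1,2,4,5,6} → only 3 remains.
R5C2 = 7: row 5 has {1,3,4,5,6,9}; col 2 has {2,4,6,9}; box has {3,4,8,9} → only 7 remains.
R5C3 = 2: row 5 has {1,3,4,5,6,7,9}; col 3 has {1,3,4,5,8}; box has {3,4,7,8,9} → only 2 remains.
R5C9 = 8: row 5 has {1,2,3,4,5,6,7,9}; col 9 has {2,3,4,5,6}; box has {1,2,3,4,5,6} → only 8 remains.
R6C1 = 1: row 6 has {2,3,4,5,8}; col 1 has {3,4,5,6,9}; box has {2,3,4,7,8,9} → only 1 remains.
R6C3 = 6: row 6 has {1,2,3,4,5,8}; col 3 has {1,2,3,4,5,8}; box has {1,2,3,4,7,8,9} → only 6 remains.
R6C7 = 7: row 6 has {1,2,3,4,5,6,8}; col 7 has {1,2,3,4,5,6,8,9}; box has {1,2,3,4,5,6,8} → only 7 remains.
R6C9 = 9: row 6 has {1,2,3,4,5,6,7,8}; col 9 has {2,3,4,5,6,8}; box has {1,2,3,4,5,6,7,8} → only 9 remains.
R7C3 = 7: row 7 has {2,3,4,5,6,9}; col 3 has {1,2,3,4,5,6,8}; box has {2,3,4,5,6,9} → only 7 remains.
R1C6 = 1: row 1 has {2,3,4,5,6,8,9}; col 6 has {2,3,4,5,7,8,9}; box has {2,3,4,5,7,8,9} → only 1 remains.
R1C9 = 7: row 1 has {1,2,3,4,5,6,8,9}; col 9 has {2,3,4,5,6,8,9}; box has {2,3,4,5,6,8,9} → only 7 remains.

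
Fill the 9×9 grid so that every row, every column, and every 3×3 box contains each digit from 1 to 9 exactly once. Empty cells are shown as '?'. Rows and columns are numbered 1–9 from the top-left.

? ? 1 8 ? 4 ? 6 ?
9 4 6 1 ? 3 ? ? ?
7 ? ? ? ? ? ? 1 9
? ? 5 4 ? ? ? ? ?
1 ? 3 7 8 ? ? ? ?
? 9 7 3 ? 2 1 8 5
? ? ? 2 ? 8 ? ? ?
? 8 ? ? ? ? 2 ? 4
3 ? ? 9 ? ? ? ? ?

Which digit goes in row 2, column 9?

row 6, column 5 = 6: row 6 has {1,2,3,5,7,8,9}; col 5 has {8}; box has {2,3,4,7,8} → only 6 remains.
row 8, column 3 = 9: row 8 has {2,4,8}; col 3 has {1,3,5,6,7}; box has {3,8} → only 9 remains.
row 6, column 1 = 4: row 6 has {1,2,3,5,6,7,8,9}; col 1 has {1,3,7,9}; box has {1,3,5,7,9} → only 4 remains.
row 7, column 3 = 4: row 7 has {2,8}; col 3 has {1,3,5,6,7,9}; box has {3,8,9} → only 4 remains.
row 9, column 3 = 2: row 9 has {3,9}; col 3 has {1,3,4,5,6,7,9}; box has {3,4,8,9} → only 2 remains.
row 3, column 3 = 8: row 3 has {1,7,9}; col 3 has {1,2,3,4,5,6,7,9}; box has {1,4,6,7,9} → only 8 remains.
row 1, column 5 = 9: in row 1, 9 can only go here (every other open cell in that row sees a 9).
row 4, column 5 = 1: row 4 has {4,5}; col 5 has {6,8,9}; box has {2,3,4,6,7,8} → only 1 remains.
row 4, column 6 = 9: row 4 has {1,4,5}; col 6 has {2,3,4,8}; box has {1,2,3,4,6,7,8} → only 9 remains.
row 5, column 6 = 5: row 5 has {1,3,7,8}; col 6 has {2,3,4,8,9}; box has {1,2,3,4,6,7,8,9} → only 5 remains.
row 3, column 6 = 6: row 3 has {1,7,8,9}; col 6 has {2,3,4,5,8,9}; box has {1,3,4,8,9} → only 6 remains.
row 3, column 4 = 5: row 3 has {1,6,7,8,9}; col 4 has {1,2,3,4,7,8,9}; box has {1,3,4,6,8,9} → only 5 remains.
row 3, column 5 = 2: row 3 has {1,5,6,7,8,9}; col 5 has {1,6,8,9}; box has {1,3,4,5,6,8,9} → only 2 remains.
row 8, column 4 = 6: row 8 has {2,4,8,9}; col 4 has {1,2,3,4,5,7,8,9}; box has {2,8,9} → only 6 remains.
row 2, column 5 = 7: row 2 has {1,3,4,6,9}; col 5 has {1,2,6,8,9}; box has {1,2,3,4,5,6,8,9} → only 7 remains.
row 3, column 2 = 3: row 3 has {1,2,5,6,7,8,9}; col 2 has {4,8,9}; box has {1,4,6,7,8,9} → only 3 remains.
row 3, column 7 = 4: row 3 has {1,2,3,5,6,7,8,9}; col 7 has {1,2}; box has {1,6,9} → only 4 remains.
row 8, column 1 = 5: row 8 has {2,4,6,8,9}; col 1 has {1,3,4,7,9}; box has {2,3,4,8,9} → only 5 remains.
row 8, column 5 = 3: row 8 has {2,4,5,6,8,9}; col 5 has {1,2,6,7,8,9}; box has {2,6,8,9} → only 3 remains.
row 8, column 8 = 7: row 8 has {2,3,4,5,6,8,9}; col 8 has {1,6,8}; box has {2,4} → only 7 remains.
row 9, column 8 = 5: row 9 has {2,3,9}; col 8 has {1,6,7,8}; box has {2,4,7} → only 5 remains.
row 1, column 1 = 2: row 1 has {1,4,6,8,9}; col 1 has {1,3,4,5,7,9}; box has {1,3,4,6,7,8,9} → only 2 remains.
row 1, column 2 = 5: row 1 has {1,2,4,6,8,9}; col 2 has {3,4,8,9}; box has {1,2,3,4,6,7,8,9} → only 5 remains.
row 2, column 8 = 2: row 2 has {1,3,4,6,7,9}; col 8 has {1,5,6,7,8}; box has {1,4,6,9} → only 2 remains.
row 2, column 9 = 8: row 2 has {1,2,3,4,6,7,9}; col 9 has {4,5,9}; box has {1,2,4,6,9} → only 8 remains.

8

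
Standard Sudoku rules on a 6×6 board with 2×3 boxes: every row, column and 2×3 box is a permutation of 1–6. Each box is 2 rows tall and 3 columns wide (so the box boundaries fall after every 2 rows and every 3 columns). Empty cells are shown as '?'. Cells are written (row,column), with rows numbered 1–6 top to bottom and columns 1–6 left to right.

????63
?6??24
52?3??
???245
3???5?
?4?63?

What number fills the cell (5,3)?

(2,1) = 1: row 2 has {2,4,6}; col 1 has {3,5}; box has {6} → only 1 remains.
(2,4) = 5: row 2 has {1,2,4,6}; col 4 has {2,3,6}; box has {2,3,4,6} → only 5 remains.
(3,5) = 1: row 3 has {2,3,5}; col 5 has {2,3,4,5,6}; box has {2,3,4,5} → only 1 remains.
(3,6) = 6: row 3 has {1,2,3,5}; col 6 has {3,4,5}; box has {1,2,3,4,5} → only 6 remains.
(4,1) = 6: row 4 has {2,4,5}; col 1 has {1,3,5}; box has {2,5} → only 6 remains.
(5,2) = 1: row 5 has {3,5}; col 2 has {2,4,6}; box has {3,4} → only 1 remains.
(5,4) = 4: row 5 has {1,3,5}; col 4 has {2,3,5,6}; box has {3,5,6} → only 4 remains.
(5,6) = 2: row 5 has {1,3,4,5}; col 6 has {3,4,5,6}; box has {3,4,5,6} → only 2 remains.
(6,1) = 2: row 6 has {3,4,6}; col 1 has {1,3,5,6}; box has {1,3,4} → only 2 remains.
(6,3) = 5: row 6 has {2,3,4,6}; col 3 has {}; box has {1,2,3,4} → only 5 remains.
(6,6) = 1: row 6 has {2,3,4,5,6}; col 6 has {2,3,4,5,6}; box has {2,3,4,5,6} → only 1 remains.
(1,1) = 4: row 1 has {3,6}; col 1 has {1,2,3,5,6}; box has {1,6} → only 4 remains.
(1,2) = 5: row 1 has {3,4,6}; col 2 has {1,2,4,6}; box has {1,4,6} → only 5 remains.
(1,3) = 2: row 1 has {3,4,5,6}; col 3 has {5}; box has {1,4,5,6} → only 2 remains.
(1,4) = 1: row 1 has {2,3,4,5,6}; col 4 has {2,3,4,5,6}; box has {2,3,4,5,6} → only 1 remains.
(2,3) = 3: row 2 has {1,2,4,5,6}; col 3 has {2,5}; box has {1,2,4,5,6} → only 3 remains.
(3,3) = 4: row 3 has {1,2,3,5,6}; col 3 has {2,3,5}; box has {2,5,6} → only 4 remains.
(4,2) = 3: row 4 has {2,4,5,6}; col 2 has {1,2,4,5,6}; box has {2,4,5,6} → only 3 remains.
(4,3) = 1: row 4 has {2,3,4,5,6}; col 3 has {2,3,4,5}; box has {2,3,4,5,6} → only 1 remains.
(5,3) = 6: row 5 has {1,2,3,4,5}; col 3 has {1,2,3,4,5}; box has {1,2,3,4,5} → only 6 remains.

6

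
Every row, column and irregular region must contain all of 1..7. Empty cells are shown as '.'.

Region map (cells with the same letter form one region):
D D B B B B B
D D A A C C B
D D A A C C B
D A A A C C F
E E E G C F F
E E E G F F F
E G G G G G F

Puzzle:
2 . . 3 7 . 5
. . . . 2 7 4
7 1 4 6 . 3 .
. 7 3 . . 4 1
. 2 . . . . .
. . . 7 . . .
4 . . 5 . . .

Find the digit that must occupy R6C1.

1

R2C4 = 1: row 2 has {2,4,7}; col 4 has {3,5,6,7}; region has {3,4,6,7} → only 1 remains.
R3C5 = 5: row 3 has {1,3,4,6,7}; col 5 has {2,7}; region has {2,3,4,7} → only 5 remains.
R3C7 = 2: row 3 has {1,3,4,5,6,7}; col 7 has {1,4,5}; region has {3,4,5,7} → only 2 remains.
R4C4 = 2: row 4 has {1,3,4,7}; col 4 has {1,3,5,6,7}; region has {1,3,4,6,7} → only 2 remains.
R4C5 = 6: row 4 has {1,2,3,4,7}; col 5 has {2,5,7}; region has {2,3,4,5,7} → only 6 remains.
R5C4 = 4: row 5 has {2}; col 4 has {1,2,3,5,6,7}; region has {5,7} → only 4 remains.
R5C5 = 1: row 5 has {2,4}; col 5 has {2,5,6,7}; region has {2,3,4,5,6,7} → only 1 remains.
R7C5 = 3: row 7 has {4,5}; col 5 has {1,2,5,6,7}; region has {4,5,7} → only 3 remains.
R2C3 = 5: row 2 has {1,2,4,7}; col 3 has {3,4}; region has {1,2,3,4,6,7} → only 5 remains.
R4C1 = 5: row 4 has {1,2,3,4,6,7}; col 1 has {2,4,7}; region has {1,2,7} → only 5 remains.
R6C5 = 4: row 6 has {7}; col 5 has {1,2,3,5,6,7}; region has {1} → only 4 remains.
R7C2 = 6: row 7 has {3,4,5}; col 2 has {1,2,7}; region has {3,4,5,7} → only 6 remains.
R7C7 = 7: row 7 has {3,4,5,6}; col 7 has {1,2,4,5}; region has {1,4} → only 7 remains.
R1C2 = 4: row 1 has {2,3,5,7}; col 2 has {1,2,6,7}; region has {1,2,5,7} → only 4 remains.
R2C2 = 3: row 2 has {1,2,4,5,7}; col 2 has {1,2,4,6,7}; region has {1,2,4,5,7} → only 3 remains.
R6C2 = 5: row 6 has {4,7}; col 2 has {1,2,3,4,6,7}; region has {2,4} → only 5 remains.
R2C1 = 6: row 2 has {1,2,3,4,5,7}; col 1 has {2,4,5,7}; region has {1,2,3,4,5,7} → only 6 remains.
R5C1 = 3: row 5 has {1,2,4}; col 1 has {2,4,5,6,7}; region has {2,4,5} → only 3 remains.
R5C7 = 6: row 5 has {1,2,3,4}; col 7 has {1,2,4,5,7}; region has {1,4,7} → only 6 remains.
R6C1 = 1: row 6 has {4,5,7}; col 1 has {2,3,4,5,6,7}; region has {2,3,4,5} → only 1 remains.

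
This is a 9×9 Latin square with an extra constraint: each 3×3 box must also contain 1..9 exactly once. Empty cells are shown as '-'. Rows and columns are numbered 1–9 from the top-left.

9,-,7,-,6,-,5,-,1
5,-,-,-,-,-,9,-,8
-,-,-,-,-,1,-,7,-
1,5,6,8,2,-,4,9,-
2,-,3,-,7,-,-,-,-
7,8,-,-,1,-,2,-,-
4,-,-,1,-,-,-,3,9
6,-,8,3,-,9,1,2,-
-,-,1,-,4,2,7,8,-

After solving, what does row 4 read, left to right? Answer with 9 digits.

row 1, column 8 = 4 (sole candidate).
row 2, column 5 = 3 (sole candidate).
row 2, column 8 = 6 (sole candidate).
row 3, column 7 = 3 (sole candidate).
row 3, column 9 = 2 (sole candidate).
row 4, column 6 = 3: row 4 has {1,2,4,5,6,8,9}; col 6 has {1,2,9}; box has {1,2,7,8} → only 3 remains.
row 4, column 9 = 7: row 4 has {1,2,3,4,5,6,8,9}; col 9 has {1,2,8,9}; box has {2,4,9} → only 7 remains.

156823497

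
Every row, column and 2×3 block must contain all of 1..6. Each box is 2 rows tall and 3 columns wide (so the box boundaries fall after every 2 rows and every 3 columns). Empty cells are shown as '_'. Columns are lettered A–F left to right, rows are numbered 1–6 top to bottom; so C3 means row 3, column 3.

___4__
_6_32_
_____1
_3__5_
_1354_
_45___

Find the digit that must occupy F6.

3

F2 = 5: row 2 has {2,3,6}; col 6 has {1}; box has {2,3,4} → only 5 remains.
F1 = 6: row 1 has {4}; col 6 has {1,5}; box has {2,3,4,5} → only 6 remains.
F5 = 2: row 5 has {1,3,4,5}; col 6 has {1,5,6}; box has {4,5} → only 2 remains.
F6 = 3: row 6 has {4,5}; col 6 has {1,2,5,6}; box has {2,4,5} → only 3 remains.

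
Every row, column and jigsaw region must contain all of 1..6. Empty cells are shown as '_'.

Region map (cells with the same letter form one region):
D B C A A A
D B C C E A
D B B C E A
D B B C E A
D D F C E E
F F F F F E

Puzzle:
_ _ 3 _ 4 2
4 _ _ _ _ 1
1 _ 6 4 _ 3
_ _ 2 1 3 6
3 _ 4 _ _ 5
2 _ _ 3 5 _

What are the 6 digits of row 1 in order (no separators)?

row 1, column 4 = 5: row 1 has {2,3,4}; col 4 has {1,3,4}; region has {1,2,3,4,6} → only 5 remains.
row 2, column 3 = 5: row 2 has {1,4}; col 3 has {2,3,4,6}; region has {1,3,4} → only 5 remains.
row 3, column 2 = 5: row 3 has {1,3,4,6}; col 2 has {}; region has {2,6} → only 5 remains.
row 3, column 5 = 2: row 3 has {1,3,4,5,6}; col 5 has {3,4,5}; region has {3,5} → only 2 remains.
row 4, column 1 = 5: row 4 has {1,2,3,6}; col 1 has {1,2,3,4}; region has {1,3,4} → only 5 remains.
row 4, column 2 = 4: row 4 has {1,2,3,5,6}; col 2 has {5}; region has {2,5,6} → only 4 remains.
row 6, column 3 = 1: row 6 has {2,3,5}; col 3 has {2,3,4,5,6}; region has {2,3,4,5} → only 1 remains.
row 6, column 6 = 4: row 6 has {1,2,3,5}; col 6 has {1,2,3,5,6}; region has {2,3,5} → only 4 remains.
row 1, column 1 = 6: row 1 has {2,3,4,5}; col 1 has {1,2,3,4,5}; region has {1,3,4,5} → only 6 remains.
row 1, column 2 = 1: row 1 has {2,3,4,5,6}; col 2 has {4,5}; region has {2,4,5,6} → only 1 remains.

613542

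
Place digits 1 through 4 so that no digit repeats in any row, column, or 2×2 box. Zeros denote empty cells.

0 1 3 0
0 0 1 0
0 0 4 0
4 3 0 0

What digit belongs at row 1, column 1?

row 1, column 1 = 2: row 1 has {1,3}; col 1 has {4}; box has {1} → only 2 remains.

2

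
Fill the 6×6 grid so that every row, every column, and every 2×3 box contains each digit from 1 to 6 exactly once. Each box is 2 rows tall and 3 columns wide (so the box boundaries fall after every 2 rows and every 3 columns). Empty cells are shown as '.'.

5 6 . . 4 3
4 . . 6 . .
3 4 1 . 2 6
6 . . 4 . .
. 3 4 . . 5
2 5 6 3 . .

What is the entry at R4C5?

3

R1C3 = 2: row 1 has {3,4,5,6}; col 3 has {1,4,6}; box has {4,5,6} → only 2 remains.
R1C4 = 1: row 1 has {2,3,4,5,6}; col 4 has {3,4,6}; box has {3,4,6} → only 1 remains.
R2C2 = 1: row 2 has {4,6}; col 2 has {3,4,5,6}; box has {2,4,5,6} → only 1 remains.
R2C3 = 3: row 2 has {1,4,6}; col 3 has {1,2,4,6}; box has {1,2,4,5,6} → only 3 remains.
R2C5 = 5: row 2 has {1,3,4,6}; col 5 has {2,4}; box has {1,3,4,6} → only 5 remains.
R2C6 = 2: row 2 has {1,3,4,5,6}; col 6 has {3,5,6}; box has {1,3,4,5,6} → only 2 remains.
R3C4 = 5: row 3 has {1,2,3,4,6}; col 4 has {1,3,4,6}; box has {2,4,6} → only 5 remains.
R4C2 = 2: row 4 has {4,6}; col 2 has {1,3,4,5,6}; box has {1,3,4,6} → only 2 remains.
R4C3 = 5: row 4 has {2,4,6}; col 3 has {1,2,3,4,6}; box has {1,2,3,4,6} → only 5 remains.
R4C6 = 1: row 4 has {2,4,5,6}; col 6 has {2,3,5,6}; box has {2,4,5,6} → only 1 remains.
R5C1 = 1: row 5 has {3,4,5}; col 1 has {2,3,4,5,6}; box has {2,3,4,5,6} → only 1 remains.
R5C4 = 2: row 5 has {1,3,4,5}; col 4 has {1,3,4,5,6}; box has {3,5} → only 2 remains.
R5C5 = 6: row 5 has {1,2,3,4,5}; col 5 has {2,4,5}; box has {2,3,5} → only 6 remains.
R6C5 = 1: row 6 has {2,3,5,6}; col 5 has {2,4,5,6}; box has {2,3,5,6} → only 1 remains.
R6C6 = 4: row 6 has {1,2,3,5,6}; col 6 has {1,2,3,5,6}; box has {1,2,3,5,6} → only 4 remains.
R4C5 = 3: row 4 has {1,2,4,5,6}; col 5 has {1,2,4,5,6}; box has {1,2,4,5,6} → only 3 remains.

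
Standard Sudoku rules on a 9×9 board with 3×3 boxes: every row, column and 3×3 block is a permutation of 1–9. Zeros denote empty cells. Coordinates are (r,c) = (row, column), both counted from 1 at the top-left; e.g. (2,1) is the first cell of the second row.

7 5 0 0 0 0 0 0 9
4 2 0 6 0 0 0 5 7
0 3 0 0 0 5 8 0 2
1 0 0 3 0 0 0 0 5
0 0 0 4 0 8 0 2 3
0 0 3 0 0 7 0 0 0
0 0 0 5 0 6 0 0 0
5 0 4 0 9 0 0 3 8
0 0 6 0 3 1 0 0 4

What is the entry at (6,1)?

(7,9) = 1 (sole candidate).
(8,6) = 2 (sole candidate).
(4,6) = 9 (sole candidate).
(6,9) = 6 (sole candidate).
(8,4) = 7 (sole candidate).
(8,7) = 6 (sole candidate).
(9,4) = 8 (sole candidate).
(2,6) = 3 (sole candidate).
(2,7) = 1 (sole candidate).
(7,5) = 4 (sole candidate).
(8,2) = 1 (sole candidate).
(1,6) = 4 (sole candidate).
(1,7) = 3 (sole candidate).
(1,8) = 6 (sole candidate).
(2,5) = 8 (sole candidate).
(3,8) = 4 (sole candidate).
(2,3) = 9 (sole candidate).
(3,1) = 6 (sole candidate).
(3,3) = 1 (sole candidate).
(3,4) = 9 (sole candidate).
(3,5) = 7 (sole candidate).
(5,1) = 9 (sole candidate).
(5,7) = 7 (sole candidate).
(9,1) = 2 (sole candidate).
(1,3) = 8 (sole candidate).
(4,7) = 4 (sole candidate).
(4,8) = 8 (sole candidate).
(5,2) = 6 (sole candidate).
(5,3) = 5 (sole candidate).
(5,5) = 1 (sole candidate).
(6,1) = 8: row 6 has {3,6,7}; col 1 has {1,2,4,5,6,7,9}; box has {1,3,5,6,9} → only 8 remains.

8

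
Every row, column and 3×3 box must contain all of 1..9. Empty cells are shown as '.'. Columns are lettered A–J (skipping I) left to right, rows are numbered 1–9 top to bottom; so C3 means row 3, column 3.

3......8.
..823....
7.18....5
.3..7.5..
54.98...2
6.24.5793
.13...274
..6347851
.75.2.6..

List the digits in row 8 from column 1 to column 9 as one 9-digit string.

C4 = 9 (sole candidate).
C5 = 7 (sole candidate).
G5 = 1 (sole candidate).
H5 = 6 (sole candidate).
B6 = 8 (sole candidate).
E6 = 1 (sole candidate).
D9 = 1 (sole candidate).
H9 = 3 (sole candidate).
J9 = 9 (sole candidate).
C1 = 4 (sole candidate).
G1 = 9 (sole candidate).
A2 = 9 (sole candidate).
G2 = 4 (sole candidate).
H2 = 1 (sole candidate).
G3 = 3 (sole candidate).
H3 = 2 (sole candidate).
A4 = 1 (sole candidate).
D4 = 6 (sole candidate).
F4 = 2 (sole candidate).
H4 = 4 (sole candidate).
J4 = 8 (sole candidate).
F5 = 3 (sole candidate).
A7 = 8 (sole candidate).
D7 = 5 (sole candidate).
A8 = 2: row 8 has {1,3,4,5,6,7,8}; col 1 has {1,3,5,6,7,8,9}; box has {1,3,5,6,7,8} → only 2 remains.
B8 = 9: row 8 has {1,2,3,4,5,6,7,8}; col 2 has {1,3,4,7,8}; box has {1,2,3,5,6,7,8} → only 9 remains.

296347851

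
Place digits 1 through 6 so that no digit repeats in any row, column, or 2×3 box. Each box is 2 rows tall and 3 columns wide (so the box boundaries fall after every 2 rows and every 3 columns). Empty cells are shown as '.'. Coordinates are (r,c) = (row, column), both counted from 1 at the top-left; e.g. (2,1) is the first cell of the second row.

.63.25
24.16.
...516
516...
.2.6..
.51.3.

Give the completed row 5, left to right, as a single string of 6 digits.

324651

(1,1) = 1: row 1 has {2,3,5,6}; col 1 has {2,5}; box has {2,3,4,6} → only 1 remains.
(1,4) = 4: row 1 has {1,2,3,5,6}; col 4 has {1,5,6}; box has {1,2,5,6} → only 4 remains.
(2,3) = 5: row 2 has {1,2,4,6}; col 3 has {1,3,6}; box has {1,2,3,4,6} → only 5 remains.
(2,6) = 3: row 2 has {1,2,4,5,6}; col 6 has {5,6}; box has {1,2,4,5,6} → only 3 remains.
(3,2) = 3: row 3 has {1,5,6}; col 2 has {1,2,4,5,6}; box has {1,5,6} → only 3 remains.
(4,5) = 4: row 4 has {1,5,6}; col 5 has {1,2,3,6}; box has {1,5,6} → only 4 remains.
(4,6) = 2: row 4 has {1,4,5,6}; col 6 has {3,5,6}; box has {1,4,5,6} → only 2 remains.
(5,3) = 4: row 5 has {2,6}; col 3 has {1,3,5,6}; box has {1,2,5} → only 4 remains.
(5,5) = 5: row 5 has {2,4,6}; col 5 has {1,2,3,4,6}; box has {3,6} → only 5 remains.
(5,6) = 1: row 5 has {2,4,5,6}; col 6 has {2,3,5,6}; box has {3,5,6} → only 1 remains.
(6,1) = 6: row 6 has {1,3,5}; col 1 has {1,2,5}; box has {1,2,4,5} → only 6 remains.
(6,4) = 2: row 6 has {1,3,5,6}; col 4 has {1,4,5,6}; box has {1,3,5,6} → only 2 remains.
(6,6) = 4: row 6 has {1,2,3,5,6}; col 6 has {1,2,3,5,6}; box has {1,2,3,5,6} → only 4 remains.
(3,1) = 4: row 3 has {1,3,5,6}; col 1 has {1,2,5,6}; box has {1,3,5,6} → only 4 remains.
(3,3) = 2: row 3 has {1,3,4,5,6}; col 3 has {1,3,4,5,6}; box has {1,3,4,5,6} → only 2 remains.
(4,4) = 3: row 4 has {1,2,4,5,6}; col 4 has {1,2,4,5,6}; box has {1,2,4,5,6} → only 3 remains.
(5,1) = 3: row 5 has {1,2,4,5,6}; col 1 has {1,2,4,5,6}; box has {1,2,4,5,6} → only 3 remains.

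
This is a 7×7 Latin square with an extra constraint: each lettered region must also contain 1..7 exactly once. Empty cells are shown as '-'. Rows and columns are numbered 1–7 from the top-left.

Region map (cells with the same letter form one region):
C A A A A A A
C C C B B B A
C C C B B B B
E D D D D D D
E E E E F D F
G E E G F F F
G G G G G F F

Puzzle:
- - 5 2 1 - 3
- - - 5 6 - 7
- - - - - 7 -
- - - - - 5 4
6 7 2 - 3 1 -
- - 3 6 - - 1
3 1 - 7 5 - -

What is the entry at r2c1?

r3c7 = 2 (sole candidate).
r4c1 = 1 (sole candidate).
r4c4 = 3 (sole candidate).
r5c4 = 4 (sole candidate).
r5c7 = 5 (sole candidate).
r6c2 = 5 (sole candidate).
r7c3 = 4 (sole candidate).
r7c7 = 6 (sole candidate).
r2c3 = 1 (sole candidate).
r3c3 = 6 (sole candidate).
r3c4 = 1 (sole candidate).
r3c5 = 4 (sole candidate).
r4c3 = 7 (sole candidate).
r4c5 = 2 (sole candidate).
r6c1 = 2 (sole candidate).
r6c5 = 7 (sole candidate).
r6c6 = 4 (sole candidate).
r7c6 = 2 (sole candidate).
r1c6 = 6 (sole candidate).
r2c1 = 4: row 2 has {1,5,6,7}; col 1 has {1,2,3,6}; region has {1,6} → only 4 remains.

4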